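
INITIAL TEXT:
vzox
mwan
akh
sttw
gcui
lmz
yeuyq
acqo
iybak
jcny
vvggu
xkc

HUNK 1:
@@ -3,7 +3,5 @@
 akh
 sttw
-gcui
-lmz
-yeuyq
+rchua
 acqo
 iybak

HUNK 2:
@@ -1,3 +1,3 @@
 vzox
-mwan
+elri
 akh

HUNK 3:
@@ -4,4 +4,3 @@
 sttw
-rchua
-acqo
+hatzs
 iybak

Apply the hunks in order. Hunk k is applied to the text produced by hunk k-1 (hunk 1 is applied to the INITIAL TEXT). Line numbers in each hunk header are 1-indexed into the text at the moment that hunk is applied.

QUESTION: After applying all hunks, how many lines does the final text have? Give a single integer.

Answer: 9

Derivation:
Hunk 1: at line 3 remove [gcui,lmz,yeuyq] add [rchua] -> 10 lines: vzox mwan akh sttw rchua acqo iybak jcny vvggu xkc
Hunk 2: at line 1 remove [mwan] add [elri] -> 10 lines: vzox elri akh sttw rchua acqo iybak jcny vvggu xkc
Hunk 3: at line 4 remove [rchua,acqo] add [hatzs] -> 9 lines: vzox elri akh sttw hatzs iybak jcny vvggu xkc
Final line count: 9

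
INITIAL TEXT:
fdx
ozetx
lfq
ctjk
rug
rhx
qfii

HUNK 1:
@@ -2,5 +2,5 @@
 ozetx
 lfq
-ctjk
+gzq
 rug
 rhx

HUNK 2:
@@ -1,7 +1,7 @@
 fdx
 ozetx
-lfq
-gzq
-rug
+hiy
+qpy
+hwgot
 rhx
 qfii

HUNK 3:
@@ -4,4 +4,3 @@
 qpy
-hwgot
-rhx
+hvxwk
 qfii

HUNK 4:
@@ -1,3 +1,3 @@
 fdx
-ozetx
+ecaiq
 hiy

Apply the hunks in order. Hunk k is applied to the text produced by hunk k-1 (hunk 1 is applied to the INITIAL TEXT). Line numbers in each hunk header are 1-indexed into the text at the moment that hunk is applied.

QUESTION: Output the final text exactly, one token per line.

Answer: fdx
ecaiq
hiy
qpy
hvxwk
qfii

Derivation:
Hunk 1: at line 2 remove [ctjk] add [gzq] -> 7 lines: fdx ozetx lfq gzq rug rhx qfii
Hunk 2: at line 1 remove [lfq,gzq,rug] add [hiy,qpy,hwgot] -> 7 lines: fdx ozetx hiy qpy hwgot rhx qfii
Hunk 3: at line 4 remove [hwgot,rhx] add [hvxwk] -> 6 lines: fdx ozetx hiy qpy hvxwk qfii
Hunk 4: at line 1 remove [ozetx] add [ecaiq] -> 6 lines: fdx ecaiq hiy qpy hvxwk qfii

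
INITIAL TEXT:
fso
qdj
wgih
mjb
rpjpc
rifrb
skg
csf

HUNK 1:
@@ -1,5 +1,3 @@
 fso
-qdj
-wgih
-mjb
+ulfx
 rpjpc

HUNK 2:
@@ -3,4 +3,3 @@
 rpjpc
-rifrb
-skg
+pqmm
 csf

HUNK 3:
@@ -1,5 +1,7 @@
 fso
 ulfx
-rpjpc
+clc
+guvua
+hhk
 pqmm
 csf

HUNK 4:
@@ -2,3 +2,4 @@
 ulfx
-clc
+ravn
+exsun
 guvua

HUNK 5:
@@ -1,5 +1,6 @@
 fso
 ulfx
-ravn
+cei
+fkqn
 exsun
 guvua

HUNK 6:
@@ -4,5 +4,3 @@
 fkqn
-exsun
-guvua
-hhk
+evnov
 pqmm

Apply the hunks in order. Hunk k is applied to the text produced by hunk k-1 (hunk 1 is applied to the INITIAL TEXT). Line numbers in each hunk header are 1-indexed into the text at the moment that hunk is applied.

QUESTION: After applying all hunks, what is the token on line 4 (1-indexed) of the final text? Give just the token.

Answer: fkqn

Derivation:
Hunk 1: at line 1 remove [qdj,wgih,mjb] add [ulfx] -> 6 lines: fso ulfx rpjpc rifrb skg csf
Hunk 2: at line 3 remove [rifrb,skg] add [pqmm] -> 5 lines: fso ulfx rpjpc pqmm csf
Hunk 3: at line 1 remove [rpjpc] add [clc,guvua,hhk] -> 7 lines: fso ulfx clc guvua hhk pqmm csf
Hunk 4: at line 2 remove [clc] add [ravn,exsun] -> 8 lines: fso ulfx ravn exsun guvua hhk pqmm csf
Hunk 5: at line 1 remove [ravn] add [cei,fkqn] -> 9 lines: fso ulfx cei fkqn exsun guvua hhk pqmm csf
Hunk 6: at line 4 remove [exsun,guvua,hhk] add [evnov] -> 7 lines: fso ulfx cei fkqn evnov pqmm csf
Final line 4: fkqn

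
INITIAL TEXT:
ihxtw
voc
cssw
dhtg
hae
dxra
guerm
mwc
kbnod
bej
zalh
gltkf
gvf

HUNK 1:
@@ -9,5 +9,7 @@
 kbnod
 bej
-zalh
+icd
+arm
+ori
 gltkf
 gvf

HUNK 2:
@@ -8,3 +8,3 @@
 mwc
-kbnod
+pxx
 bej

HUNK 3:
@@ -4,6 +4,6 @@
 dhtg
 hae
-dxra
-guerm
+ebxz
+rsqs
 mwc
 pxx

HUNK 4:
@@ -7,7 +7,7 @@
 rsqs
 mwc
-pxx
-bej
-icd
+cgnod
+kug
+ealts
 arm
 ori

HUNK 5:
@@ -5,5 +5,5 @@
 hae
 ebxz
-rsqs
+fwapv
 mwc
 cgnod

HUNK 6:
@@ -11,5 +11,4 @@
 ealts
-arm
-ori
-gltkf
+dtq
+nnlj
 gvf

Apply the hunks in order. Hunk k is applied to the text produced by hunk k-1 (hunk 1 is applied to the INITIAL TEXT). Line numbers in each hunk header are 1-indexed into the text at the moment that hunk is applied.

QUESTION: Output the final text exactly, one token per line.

Answer: ihxtw
voc
cssw
dhtg
hae
ebxz
fwapv
mwc
cgnod
kug
ealts
dtq
nnlj
gvf

Derivation:
Hunk 1: at line 9 remove [zalh] add [icd,arm,ori] -> 15 lines: ihxtw voc cssw dhtg hae dxra guerm mwc kbnod bej icd arm ori gltkf gvf
Hunk 2: at line 8 remove [kbnod] add [pxx] -> 15 lines: ihxtw voc cssw dhtg hae dxra guerm mwc pxx bej icd arm ori gltkf gvf
Hunk 3: at line 4 remove [dxra,guerm] add [ebxz,rsqs] -> 15 lines: ihxtw voc cssw dhtg hae ebxz rsqs mwc pxx bej icd arm ori gltkf gvf
Hunk 4: at line 7 remove [pxx,bej,icd] add [cgnod,kug,ealts] -> 15 lines: ihxtw voc cssw dhtg hae ebxz rsqs mwc cgnod kug ealts arm ori gltkf gvf
Hunk 5: at line 5 remove [rsqs] add [fwapv] -> 15 lines: ihxtw voc cssw dhtg hae ebxz fwapv mwc cgnod kug ealts arm ori gltkf gvf
Hunk 6: at line 11 remove [arm,ori,gltkf] add [dtq,nnlj] -> 14 lines: ihxtw voc cssw dhtg hae ebxz fwapv mwc cgnod kug ealts dtq nnlj gvf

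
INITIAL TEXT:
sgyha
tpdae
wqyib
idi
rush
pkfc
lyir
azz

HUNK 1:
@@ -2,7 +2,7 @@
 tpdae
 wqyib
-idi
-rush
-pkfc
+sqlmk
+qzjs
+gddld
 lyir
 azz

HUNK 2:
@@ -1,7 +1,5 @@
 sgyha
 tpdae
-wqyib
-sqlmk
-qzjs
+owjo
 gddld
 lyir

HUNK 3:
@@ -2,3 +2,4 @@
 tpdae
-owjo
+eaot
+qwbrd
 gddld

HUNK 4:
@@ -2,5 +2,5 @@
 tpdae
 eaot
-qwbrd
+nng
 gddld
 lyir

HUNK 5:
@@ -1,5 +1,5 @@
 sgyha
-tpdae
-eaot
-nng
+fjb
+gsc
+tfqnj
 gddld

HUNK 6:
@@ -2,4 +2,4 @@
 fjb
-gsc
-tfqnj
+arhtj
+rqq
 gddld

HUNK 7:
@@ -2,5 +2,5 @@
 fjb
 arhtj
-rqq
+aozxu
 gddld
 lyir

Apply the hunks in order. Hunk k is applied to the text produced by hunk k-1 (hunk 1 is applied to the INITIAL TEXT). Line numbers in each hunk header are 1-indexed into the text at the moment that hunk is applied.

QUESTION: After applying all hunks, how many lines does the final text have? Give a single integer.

Answer: 7

Derivation:
Hunk 1: at line 2 remove [idi,rush,pkfc] add [sqlmk,qzjs,gddld] -> 8 lines: sgyha tpdae wqyib sqlmk qzjs gddld lyir azz
Hunk 2: at line 1 remove [wqyib,sqlmk,qzjs] add [owjo] -> 6 lines: sgyha tpdae owjo gddld lyir azz
Hunk 3: at line 2 remove [owjo] add [eaot,qwbrd] -> 7 lines: sgyha tpdae eaot qwbrd gddld lyir azz
Hunk 4: at line 2 remove [qwbrd] add [nng] -> 7 lines: sgyha tpdae eaot nng gddld lyir azz
Hunk 5: at line 1 remove [tpdae,eaot,nng] add [fjb,gsc,tfqnj] -> 7 lines: sgyha fjb gsc tfqnj gddld lyir azz
Hunk 6: at line 2 remove [gsc,tfqnj] add [arhtj,rqq] -> 7 lines: sgyha fjb arhtj rqq gddld lyir azz
Hunk 7: at line 2 remove [rqq] add [aozxu] -> 7 lines: sgyha fjb arhtj aozxu gddld lyir azz
Final line count: 7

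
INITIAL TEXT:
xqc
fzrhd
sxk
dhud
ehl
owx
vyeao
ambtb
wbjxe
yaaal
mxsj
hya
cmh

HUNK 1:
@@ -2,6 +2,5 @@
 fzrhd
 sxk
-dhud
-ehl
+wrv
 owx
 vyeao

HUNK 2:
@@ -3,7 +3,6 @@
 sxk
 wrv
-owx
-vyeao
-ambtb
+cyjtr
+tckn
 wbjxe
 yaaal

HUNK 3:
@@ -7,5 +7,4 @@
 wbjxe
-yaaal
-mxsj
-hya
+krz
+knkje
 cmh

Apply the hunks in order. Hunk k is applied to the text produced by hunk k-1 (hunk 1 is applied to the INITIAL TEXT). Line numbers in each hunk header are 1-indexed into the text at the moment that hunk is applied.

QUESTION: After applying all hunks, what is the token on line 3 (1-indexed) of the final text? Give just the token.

Answer: sxk

Derivation:
Hunk 1: at line 2 remove [dhud,ehl] add [wrv] -> 12 lines: xqc fzrhd sxk wrv owx vyeao ambtb wbjxe yaaal mxsj hya cmh
Hunk 2: at line 3 remove [owx,vyeao,ambtb] add [cyjtr,tckn] -> 11 lines: xqc fzrhd sxk wrv cyjtr tckn wbjxe yaaal mxsj hya cmh
Hunk 3: at line 7 remove [yaaal,mxsj,hya] add [krz,knkje] -> 10 lines: xqc fzrhd sxk wrv cyjtr tckn wbjxe krz knkje cmh
Final line 3: sxk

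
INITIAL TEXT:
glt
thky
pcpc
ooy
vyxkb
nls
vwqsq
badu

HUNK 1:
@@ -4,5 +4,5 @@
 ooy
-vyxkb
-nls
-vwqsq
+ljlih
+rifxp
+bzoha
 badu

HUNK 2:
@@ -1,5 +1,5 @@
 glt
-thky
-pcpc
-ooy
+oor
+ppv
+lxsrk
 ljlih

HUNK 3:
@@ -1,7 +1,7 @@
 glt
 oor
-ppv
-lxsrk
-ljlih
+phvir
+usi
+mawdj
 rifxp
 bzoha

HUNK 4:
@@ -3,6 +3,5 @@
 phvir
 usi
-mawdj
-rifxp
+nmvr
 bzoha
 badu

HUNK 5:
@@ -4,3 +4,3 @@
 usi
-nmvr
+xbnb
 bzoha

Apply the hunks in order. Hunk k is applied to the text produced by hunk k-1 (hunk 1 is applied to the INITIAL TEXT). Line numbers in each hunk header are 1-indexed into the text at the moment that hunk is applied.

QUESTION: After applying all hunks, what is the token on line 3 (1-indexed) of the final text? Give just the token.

Hunk 1: at line 4 remove [vyxkb,nls,vwqsq] add [ljlih,rifxp,bzoha] -> 8 lines: glt thky pcpc ooy ljlih rifxp bzoha badu
Hunk 2: at line 1 remove [thky,pcpc,ooy] add [oor,ppv,lxsrk] -> 8 lines: glt oor ppv lxsrk ljlih rifxp bzoha badu
Hunk 3: at line 1 remove [ppv,lxsrk,ljlih] add [phvir,usi,mawdj] -> 8 lines: glt oor phvir usi mawdj rifxp bzoha badu
Hunk 4: at line 3 remove [mawdj,rifxp] add [nmvr] -> 7 lines: glt oor phvir usi nmvr bzoha badu
Hunk 5: at line 4 remove [nmvr] add [xbnb] -> 7 lines: glt oor phvir usi xbnb bzoha badu
Final line 3: phvir

Answer: phvir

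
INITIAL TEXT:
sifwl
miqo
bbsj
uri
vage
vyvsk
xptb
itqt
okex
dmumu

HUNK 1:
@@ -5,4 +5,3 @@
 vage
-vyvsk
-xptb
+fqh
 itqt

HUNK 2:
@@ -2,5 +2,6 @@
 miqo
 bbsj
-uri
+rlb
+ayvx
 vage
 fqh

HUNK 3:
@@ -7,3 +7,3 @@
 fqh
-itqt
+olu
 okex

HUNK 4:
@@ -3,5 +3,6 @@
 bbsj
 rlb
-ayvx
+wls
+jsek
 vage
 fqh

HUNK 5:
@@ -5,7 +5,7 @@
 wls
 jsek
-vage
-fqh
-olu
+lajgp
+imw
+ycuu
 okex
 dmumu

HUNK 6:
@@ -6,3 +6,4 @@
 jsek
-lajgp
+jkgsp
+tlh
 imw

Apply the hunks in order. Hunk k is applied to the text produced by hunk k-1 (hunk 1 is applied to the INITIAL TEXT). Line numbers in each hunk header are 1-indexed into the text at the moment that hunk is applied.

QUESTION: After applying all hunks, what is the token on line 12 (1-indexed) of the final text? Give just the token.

Hunk 1: at line 5 remove [vyvsk,xptb] add [fqh] -> 9 lines: sifwl miqo bbsj uri vage fqh itqt okex dmumu
Hunk 2: at line 2 remove [uri] add [rlb,ayvx] -> 10 lines: sifwl miqo bbsj rlb ayvx vage fqh itqt okex dmumu
Hunk 3: at line 7 remove [itqt] add [olu] -> 10 lines: sifwl miqo bbsj rlb ayvx vage fqh olu okex dmumu
Hunk 4: at line 3 remove [ayvx] add [wls,jsek] -> 11 lines: sifwl miqo bbsj rlb wls jsek vage fqh olu okex dmumu
Hunk 5: at line 5 remove [vage,fqh,olu] add [lajgp,imw,ycuu] -> 11 lines: sifwl miqo bbsj rlb wls jsek lajgp imw ycuu okex dmumu
Hunk 6: at line 6 remove [lajgp] add [jkgsp,tlh] -> 12 lines: sifwl miqo bbsj rlb wls jsek jkgsp tlh imw ycuu okex dmumu
Final line 12: dmumu

Answer: dmumu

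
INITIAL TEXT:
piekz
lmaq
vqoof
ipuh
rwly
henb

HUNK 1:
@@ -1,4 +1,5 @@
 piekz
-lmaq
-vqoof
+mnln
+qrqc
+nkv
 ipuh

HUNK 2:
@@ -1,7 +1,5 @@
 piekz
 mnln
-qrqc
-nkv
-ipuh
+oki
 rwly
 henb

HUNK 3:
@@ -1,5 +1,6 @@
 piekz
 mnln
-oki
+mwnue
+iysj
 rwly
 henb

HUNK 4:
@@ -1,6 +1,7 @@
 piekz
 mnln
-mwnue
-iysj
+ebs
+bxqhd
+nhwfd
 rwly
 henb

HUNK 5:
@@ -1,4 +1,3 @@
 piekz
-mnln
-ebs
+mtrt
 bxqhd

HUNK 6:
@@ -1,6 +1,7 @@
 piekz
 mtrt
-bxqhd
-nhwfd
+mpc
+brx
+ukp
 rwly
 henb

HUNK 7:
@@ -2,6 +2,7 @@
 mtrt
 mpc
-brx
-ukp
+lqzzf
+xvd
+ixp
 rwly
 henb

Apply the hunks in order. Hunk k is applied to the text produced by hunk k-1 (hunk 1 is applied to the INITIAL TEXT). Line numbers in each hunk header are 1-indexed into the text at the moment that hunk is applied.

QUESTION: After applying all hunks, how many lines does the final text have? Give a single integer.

Answer: 8

Derivation:
Hunk 1: at line 1 remove [lmaq,vqoof] add [mnln,qrqc,nkv] -> 7 lines: piekz mnln qrqc nkv ipuh rwly henb
Hunk 2: at line 1 remove [qrqc,nkv,ipuh] add [oki] -> 5 lines: piekz mnln oki rwly henb
Hunk 3: at line 1 remove [oki] add [mwnue,iysj] -> 6 lines: piekz mnln mwnue iysj rwly henb
Hunk 4: at line 1 remove [mwnue,iysj] add [ebs,bxqhd,nhwfd] -> 7 lines: piekz mnln ebs bxqhd nhwfd rwly henb
Hunk 5: at line 1 remove [mnln,ebs] add [mtrt] -> 6 lines: piekz mtrt bxqhd nhwfd rwly henb
Hunk 6: at line 1 remove [bxqhd,nhwfd] add [mpc,brx,ukp] -> 7 lines: piekz mtrt mpc brx ukp rwly henb
Hunk 7: at line 2 remove [brx,ukp] add [lqzzf,xvd,ixp] -> 8 lines: piekz mtrt mpc lqzzf xvd ixp rwly henb
Final line count: 8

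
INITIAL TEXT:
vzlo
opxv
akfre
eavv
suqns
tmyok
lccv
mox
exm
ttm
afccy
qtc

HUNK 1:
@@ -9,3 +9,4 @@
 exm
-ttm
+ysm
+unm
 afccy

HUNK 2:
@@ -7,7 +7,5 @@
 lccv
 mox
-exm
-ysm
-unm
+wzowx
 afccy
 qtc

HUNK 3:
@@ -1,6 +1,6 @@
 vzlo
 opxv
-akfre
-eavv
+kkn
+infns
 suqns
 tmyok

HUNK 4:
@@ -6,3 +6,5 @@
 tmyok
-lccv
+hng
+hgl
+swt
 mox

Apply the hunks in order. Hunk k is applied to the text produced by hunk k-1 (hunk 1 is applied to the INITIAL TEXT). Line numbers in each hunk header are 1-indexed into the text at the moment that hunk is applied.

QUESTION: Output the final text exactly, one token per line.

Hunk 1: at line 9 remove [ttm] add [ysm,unm] -> 13 lines: vzlo opxv akfre eavv suqns tmyok lccv mox exm ysm unm afccy qtc
Hunk 2: at line 7 remove [exm,ysm,unm] add [wzowx] -> 11 lines: vzlo opxv akfre eavv suqns tmyok lccv mox wzowx afccy qtc
Hunk 3: at line 1 remove [akfre,eavv] add [kkn,infns] -> 11 lines: vzlo opxv kkn infns suqns tmyok lccv mox wzowx afccy qtc
Hunk 4: at line 6 remove [lccv] add [hng,hgl,swt] -> 13 lines: vzlo opxv kkn infns suqns tmyok hng hgl swt mox wzowx afccy qtc

Answer: vzlo
opxv
kkn
infns
suqns
tmyok
hng
hgl
swt
mox
wzowx
afccy
qtc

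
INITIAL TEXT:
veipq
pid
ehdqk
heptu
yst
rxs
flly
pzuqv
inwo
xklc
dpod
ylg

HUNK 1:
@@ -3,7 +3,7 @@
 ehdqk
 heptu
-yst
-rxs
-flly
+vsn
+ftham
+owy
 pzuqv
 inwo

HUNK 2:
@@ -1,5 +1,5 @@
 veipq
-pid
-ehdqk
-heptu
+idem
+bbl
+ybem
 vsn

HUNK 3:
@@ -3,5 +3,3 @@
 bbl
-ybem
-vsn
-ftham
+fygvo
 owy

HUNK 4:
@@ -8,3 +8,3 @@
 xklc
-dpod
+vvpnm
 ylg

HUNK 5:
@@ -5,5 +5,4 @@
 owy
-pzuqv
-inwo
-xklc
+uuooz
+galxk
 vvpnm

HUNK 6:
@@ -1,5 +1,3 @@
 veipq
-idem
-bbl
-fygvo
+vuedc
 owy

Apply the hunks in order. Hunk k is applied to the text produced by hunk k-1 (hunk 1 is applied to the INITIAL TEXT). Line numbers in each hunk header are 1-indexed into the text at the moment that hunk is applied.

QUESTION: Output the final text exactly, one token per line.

Answer: veipq
vuedc
owy
uuooz
galxk
vvpnm
ylg

Derivation:
Hunk 1: at line 3 remove [yst,rxs,flly] add [vsn,ftham,owy] -> 12 lines: veipq pid ehdqk heptu vsn ftham owy pzuqv inwo xklc dpod ylg
Hunk 2: at line 1 remove [pid,ehdqk,heptu] add [idem,bbl,ybem] -> 12 lines: veipq idem bbl ybem vsn ftham owy pzuqv inwo xklc dpod ylg
Hunk 3: at line 3 remove [ybem,vsn,ftham] add [fygvo] -> 10 lines: veipq idem bbl fygvo owy pzuqv inwo xklc dpod ylg
Hunk 4: at line 8 remove [dpod] add [vvpnm] -> 10 lines: veipq idem bbl fygvo owy pzuqv inwo xklc vvpnm ylg
Hunk 5: at line 5 remove [pzuqv,inwo,xklc] add [uuooz,galxk] -> 9 lines: veipq idem bbl fygvo owy uuooz galxk vvpnm ylg
Hunk 6: at line 1 remove [idem,bbl,fygvo] add [vuedc] -> 7 lines: veipq vuedc owy uuooz galxk vvpnm ylg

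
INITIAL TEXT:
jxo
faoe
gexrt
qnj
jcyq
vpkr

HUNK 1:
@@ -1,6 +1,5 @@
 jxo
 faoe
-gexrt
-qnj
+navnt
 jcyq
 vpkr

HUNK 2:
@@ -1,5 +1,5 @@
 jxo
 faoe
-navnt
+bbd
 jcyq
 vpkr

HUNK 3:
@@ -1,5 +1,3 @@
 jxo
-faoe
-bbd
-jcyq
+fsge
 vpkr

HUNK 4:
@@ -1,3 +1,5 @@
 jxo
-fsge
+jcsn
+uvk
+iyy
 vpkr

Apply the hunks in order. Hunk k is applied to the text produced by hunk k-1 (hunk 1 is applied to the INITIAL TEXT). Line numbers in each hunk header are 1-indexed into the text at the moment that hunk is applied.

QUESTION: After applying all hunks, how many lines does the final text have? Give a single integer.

Answer: 5

Derivation:
Hunk 1: at line 1 remove [gexrt,qnj] add [navnt] -> 5 lines: jxo faoe navnt jcyq vpkr
Hunk 2: at line 1 remove [navnt] add [bbd] -> 5 lines: jxo faoe bbd jcyq vpkr
Hunk 3: at line 1 remove [faoe,bbd,jcyq] add [fsge] -> 3 lines: jxo fsge vpkr
Hunk 4: at line 1 remove [fsge] add [jcsn,uvk,iyy] -> 5 lines: jxo jcsn uvk iyy vpkr
Final line count: 5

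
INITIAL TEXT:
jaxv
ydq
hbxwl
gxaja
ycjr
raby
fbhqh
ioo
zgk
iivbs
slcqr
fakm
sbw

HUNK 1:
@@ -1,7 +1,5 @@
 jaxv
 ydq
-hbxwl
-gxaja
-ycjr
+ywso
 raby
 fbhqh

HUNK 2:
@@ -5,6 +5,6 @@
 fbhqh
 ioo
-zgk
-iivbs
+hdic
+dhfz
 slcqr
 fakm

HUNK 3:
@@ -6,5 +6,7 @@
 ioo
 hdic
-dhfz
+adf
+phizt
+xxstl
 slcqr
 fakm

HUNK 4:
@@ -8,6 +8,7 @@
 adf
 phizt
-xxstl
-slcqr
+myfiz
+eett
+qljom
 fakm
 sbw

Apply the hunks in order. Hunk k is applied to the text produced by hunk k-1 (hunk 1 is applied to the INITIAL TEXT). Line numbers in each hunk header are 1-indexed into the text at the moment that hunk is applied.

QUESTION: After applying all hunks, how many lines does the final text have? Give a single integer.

Answer: 14

Derivation:
Hunk 1: at line 1 remove [hbxwl,gxaja,ycjr] add [ywso] -> 11 lines: jaxv ydq ywso raby fbhqh ioo zgk iivbs slcqr fakm sbw
Hunk 2: at line 5 remove [zgk,iivbs] add [hdic,dhfz] -> 11 lines: jaxv ydq ywso raby fbhqh ioo hdic dhfz slcqr fakm sbw
Hunk 3: at line 6 remove [dhfz] add [adf,phizt,xxstl] -> 13 lines: jaxv ydq ywso raby fbhqh ioo hdic adf phizt xxstl slcqr fakm sbw
Hunk 4: at line 8 remove [xxstl,slcqr] add [myfiz,eett,qljom] -> 14 lines: jaxv ydq ywso raby fbhqh ioo hdic adf phizt myfiz eett qljom fakm sbw
Final line count: 14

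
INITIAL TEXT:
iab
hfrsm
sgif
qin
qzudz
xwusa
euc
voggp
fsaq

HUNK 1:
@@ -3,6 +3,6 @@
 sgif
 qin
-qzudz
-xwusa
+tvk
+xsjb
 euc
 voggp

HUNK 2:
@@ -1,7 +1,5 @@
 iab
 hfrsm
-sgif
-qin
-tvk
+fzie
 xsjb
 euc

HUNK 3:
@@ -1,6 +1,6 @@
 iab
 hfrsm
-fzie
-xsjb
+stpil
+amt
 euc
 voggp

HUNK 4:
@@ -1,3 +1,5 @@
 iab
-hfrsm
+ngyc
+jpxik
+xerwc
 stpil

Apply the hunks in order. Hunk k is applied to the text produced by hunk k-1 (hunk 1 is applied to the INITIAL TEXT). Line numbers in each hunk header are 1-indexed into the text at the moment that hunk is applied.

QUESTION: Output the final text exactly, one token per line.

Answer: iab
ngyc
jpxik
xerwc
stpil
amt
euc
voggp
fsaq

Derivation:
Hunk 1: at line 3 remove [qzudz,xwusa] add [tvk,xsjb] -> 9 lines: iab hfrsm sgif qin tvk xsjb euc voggp fsaq
Hunk 2: at line 1 remove [sgif,qin,tvk] add [fzie] -> 7 lines: iab hfrsm fzie xsjb euc voggp fsaq
Hunk 3: at line 1 remove [fzie,xsjb] add [stpil,amt] -> 7 lines: iab hfrsm stpil amt euc voggp fsaq
Hunk 4: at line 1 remove [hfrsm] add [ngyc,jpxik,xerwc] -> 9 lines: iab ngyc jpxik xerwc stpil amt euc voggp fsaq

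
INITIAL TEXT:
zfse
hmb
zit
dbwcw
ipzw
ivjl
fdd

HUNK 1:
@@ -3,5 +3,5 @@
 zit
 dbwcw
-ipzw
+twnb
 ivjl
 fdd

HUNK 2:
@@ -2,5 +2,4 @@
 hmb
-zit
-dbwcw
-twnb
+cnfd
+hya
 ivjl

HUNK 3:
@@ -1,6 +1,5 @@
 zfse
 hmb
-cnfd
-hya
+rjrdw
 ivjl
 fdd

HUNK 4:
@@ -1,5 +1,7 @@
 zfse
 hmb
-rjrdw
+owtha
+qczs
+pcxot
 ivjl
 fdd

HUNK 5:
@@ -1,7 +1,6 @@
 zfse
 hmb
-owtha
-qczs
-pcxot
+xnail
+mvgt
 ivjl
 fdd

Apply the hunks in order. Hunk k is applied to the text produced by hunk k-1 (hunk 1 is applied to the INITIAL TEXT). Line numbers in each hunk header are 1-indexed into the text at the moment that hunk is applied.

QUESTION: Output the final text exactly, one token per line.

Answer: zfse
hmb
xnail
mvgt
ivjl
fdd

Derivation:
Hunk 1: at line 3 remove [ipzw] add [twnb] -> 7 lines: zfse hmb zit dbwcw twnb ivjl fdd
Hunk 2: at line 2 remove [zit,dbwcw,twnb] add [cnfd,hya] -> 6 lines: zfse hmb cnfd hya ivjl fdd
Hunk 3: at line 1 remove [cnfd,hya] add [rjrdw] -> 5 lines: zfse hmb rjrdw ivjl fdd
Hunk 4: at line 1 remove [rjrdw] add [owtha,qczs,pcxot] -> 7 lines: zfse hmb owtha qczs pcxot ivjl fdd
Hunk 5: at line 1 remove [owtha,qczs,pcxot] add [xnail,mvgt] -> 6 lines: zfse hmb xnail mvgt ivjl fdd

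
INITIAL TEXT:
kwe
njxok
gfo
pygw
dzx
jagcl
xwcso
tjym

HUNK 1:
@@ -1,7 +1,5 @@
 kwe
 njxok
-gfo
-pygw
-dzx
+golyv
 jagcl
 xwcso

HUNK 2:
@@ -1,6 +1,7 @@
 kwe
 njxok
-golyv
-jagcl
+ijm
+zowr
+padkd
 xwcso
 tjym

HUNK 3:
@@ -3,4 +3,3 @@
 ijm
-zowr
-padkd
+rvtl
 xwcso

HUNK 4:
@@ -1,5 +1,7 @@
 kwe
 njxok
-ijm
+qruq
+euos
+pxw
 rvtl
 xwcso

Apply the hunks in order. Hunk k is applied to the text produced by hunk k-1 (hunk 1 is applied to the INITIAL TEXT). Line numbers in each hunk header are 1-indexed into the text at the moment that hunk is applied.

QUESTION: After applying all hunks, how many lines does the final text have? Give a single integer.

Hunk 1: at line 1 remove [gfo,pygw,dzx] add [golyv] -> 6 lines: kwe njxok golyv jagcl xwcso tjym
Hunk 2: at line 1 remove [golyv,jagcl] add [ijm,zowr,padkd] -> 7 lines: kwe njxok ijm zowr padkd xwcso tjym
Hunk 3: at line 3 remove [zowr,padkd] add [rvtl] -> 6 lines: kwe njxok ijm rvtl xwcso tjym
Hunk 4: at line 1 remove [ijm] add [qruq,euos,pxw] -> 8 lines: kwe njxok qruq euos pxw rvtl xwcso tjym
Final line count: 8

Answer: 8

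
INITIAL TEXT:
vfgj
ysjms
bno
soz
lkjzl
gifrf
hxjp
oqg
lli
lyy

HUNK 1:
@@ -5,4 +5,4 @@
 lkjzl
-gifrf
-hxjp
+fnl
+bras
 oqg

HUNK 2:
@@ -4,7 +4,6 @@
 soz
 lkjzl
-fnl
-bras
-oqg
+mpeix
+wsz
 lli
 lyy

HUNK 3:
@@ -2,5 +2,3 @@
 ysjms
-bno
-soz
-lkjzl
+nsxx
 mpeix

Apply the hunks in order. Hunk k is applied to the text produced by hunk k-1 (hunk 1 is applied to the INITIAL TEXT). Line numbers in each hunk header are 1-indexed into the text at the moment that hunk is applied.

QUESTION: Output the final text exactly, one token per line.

Hunk 1: at line 5 remove [gifrf,hxjp] add [fnl,bras] -> 10 lines: vfgj ysjms bno soz lkjzl fnl bras oqg lli lyy
Hunk 2: at line 4 remove [fnl,bras,oqg] add [mpeix,wsz] -> 9 lines: vfgj ysjms bno soz lkjzl mpeix wsz lli lyy
Hunk 3: at line 2 remove [bno,soz,lkjzl] add [nsxx] -> 7 lines: vfgj ysjms nsxx mpeix wsz lli lyy

Answer: vfgj
ysjms
nsxx
mpeix
wsz
lli
lyy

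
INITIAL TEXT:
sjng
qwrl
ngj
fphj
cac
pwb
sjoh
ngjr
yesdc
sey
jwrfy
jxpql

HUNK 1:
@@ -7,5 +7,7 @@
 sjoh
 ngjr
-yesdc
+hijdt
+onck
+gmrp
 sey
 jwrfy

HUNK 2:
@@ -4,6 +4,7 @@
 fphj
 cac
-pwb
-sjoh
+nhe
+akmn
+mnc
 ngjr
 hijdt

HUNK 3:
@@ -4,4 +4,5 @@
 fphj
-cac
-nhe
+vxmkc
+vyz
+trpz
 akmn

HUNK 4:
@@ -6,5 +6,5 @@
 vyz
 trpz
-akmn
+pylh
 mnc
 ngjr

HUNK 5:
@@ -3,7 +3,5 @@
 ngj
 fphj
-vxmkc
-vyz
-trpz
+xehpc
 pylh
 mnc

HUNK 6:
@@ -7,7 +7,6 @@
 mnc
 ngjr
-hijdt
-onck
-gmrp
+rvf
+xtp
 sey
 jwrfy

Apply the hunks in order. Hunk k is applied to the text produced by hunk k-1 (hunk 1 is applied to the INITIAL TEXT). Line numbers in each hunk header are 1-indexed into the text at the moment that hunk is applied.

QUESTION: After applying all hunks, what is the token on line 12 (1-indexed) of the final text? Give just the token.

Answer: jwrfy

Derivation:
Hunk 1: at line 7 remove [yesdc] add [hijdt,onck,gmrp] -> 14 lines: sjng qwrl ngj fphj cac pwb sjoh ngjr hijdt onck gmrp sey jwrfy jxpql
Hunk 2: at line 4 remove [pwb,sjoh] add [nhe,akmn,mnc] -> 15 lines: sjng qwrl ngj fphj cac nhe akmn mnc ngjr hijdt onck gmrp sey jwrfy jxpql
Hunk 3: at line 4 remove [cac,nhe] add [vxmkc,vyz,trpz] -> 16 lines: sjng qwrl ngj fphj vxmkc vyz trpz akmn mnc ngjr hijdt onck gmrp sey jwrfy jxpql
Hunk 4: at line 6 remove [akmn] add [pylh] -> 16 lines: sjng qwrl ngj fphj vxmkc vyz trpz pylh mnc ngjr hijdt onck gmrp sey jwrfy jxpql
Hunk 5: at line 3 remove [vxmkc,vyz,trpz] add [xehpc] -> 14 lines: sjng qwrl ngj fphj xehpc pylh mnc ngjr hijdt onck gmrp sey jwrfy jxpql
Hunk 6: at line 7 remove [hijdt,onck,gmrp] add [rvf,xtp] -> 13 lines: sjng qwrl ngj fphj xehpc pylh mnc ngjr rvf xtp sey jwrfy jxpql
Final line 12: jwrfy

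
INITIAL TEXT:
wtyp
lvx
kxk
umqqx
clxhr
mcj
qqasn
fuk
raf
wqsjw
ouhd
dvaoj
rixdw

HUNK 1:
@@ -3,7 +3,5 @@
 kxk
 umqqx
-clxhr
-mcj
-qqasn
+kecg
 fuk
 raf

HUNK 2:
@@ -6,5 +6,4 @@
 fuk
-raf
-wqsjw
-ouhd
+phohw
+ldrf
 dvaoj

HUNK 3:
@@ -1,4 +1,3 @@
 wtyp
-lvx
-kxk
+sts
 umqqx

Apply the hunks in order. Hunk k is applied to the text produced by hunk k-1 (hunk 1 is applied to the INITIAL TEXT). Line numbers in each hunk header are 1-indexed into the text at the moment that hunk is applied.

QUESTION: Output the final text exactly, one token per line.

Answer: wtyp
sts
umqqx
kecg
fuk
phohw
ldrf
dvaoj
rixdw

Derivation:
Hunk 1: at line 3 remove [clxhr,mcj,qqasn] add [kecg] -> 11 lines: wtyp lvx kxk umqqx kecg fuk raf wqsjw ouhd dvaoj rixdw
Hunk 2: at line 6 remove [raf,wqsjw,ouhd] add [phohw,ldrf] -> 10 lines: wtyp lvx kxk umqqx kecg fuk phohw ldrf dvaoj rixdw
Hunk 3: at line 1 remove [lvx,kxk] add [sts] -> 9 lines: wtyp sts umqqx kecg fuk phohw ldrf dvaoj rixdw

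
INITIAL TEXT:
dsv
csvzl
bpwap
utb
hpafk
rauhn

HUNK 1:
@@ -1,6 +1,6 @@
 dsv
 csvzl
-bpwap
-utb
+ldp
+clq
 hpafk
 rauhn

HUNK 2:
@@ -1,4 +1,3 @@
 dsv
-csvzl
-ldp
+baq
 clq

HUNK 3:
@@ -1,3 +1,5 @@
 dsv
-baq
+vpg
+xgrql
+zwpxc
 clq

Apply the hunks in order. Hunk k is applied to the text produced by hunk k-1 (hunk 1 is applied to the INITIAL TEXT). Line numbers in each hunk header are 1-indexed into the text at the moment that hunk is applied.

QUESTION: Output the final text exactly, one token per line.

Answer: dsv
vpg
xgrql
zwpxc
clq
hpafk
rauhn

Derivation:
Hunk 1: at line 1 remove [bpwap,utb] add [ldp,clq] -> 6 lines: dsv csvzl ldp clq hpafk rauhn
Hunk 2: at line 1 remove [csvzl,ldp] add [baq] -> 5 lines: dsv baq clq hpafk rauhn
Hunk 3: at line 1 remove [baq] add [vpg,xgrql,zwpxc] -> 7 lines: dsv vpg xgrql zwpxc clq hpafk rauhn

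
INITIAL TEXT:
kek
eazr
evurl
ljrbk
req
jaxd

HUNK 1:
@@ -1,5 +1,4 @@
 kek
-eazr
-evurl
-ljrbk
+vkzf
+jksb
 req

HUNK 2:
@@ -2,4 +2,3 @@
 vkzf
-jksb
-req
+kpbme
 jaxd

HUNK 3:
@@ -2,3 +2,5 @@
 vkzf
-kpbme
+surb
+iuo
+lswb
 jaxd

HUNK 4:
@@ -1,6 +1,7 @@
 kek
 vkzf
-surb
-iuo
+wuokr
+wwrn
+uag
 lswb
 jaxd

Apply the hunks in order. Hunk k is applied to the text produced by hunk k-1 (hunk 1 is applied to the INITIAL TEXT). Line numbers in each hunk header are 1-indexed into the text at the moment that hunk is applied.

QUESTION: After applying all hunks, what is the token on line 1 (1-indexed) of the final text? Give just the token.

Answer: kek

Derivation:
Hunk 1: at line 1 remove [eazr,evurl,ljrbk] add [vkzf,jksb] -> 5 lines: kek vkzf jksb req jaxd
Hunk 2: at line 2 remove [jksb,req] add [kpbme] -> 4 lines: kek vkzf kpbme jaxd
Hunk 3: at line 2 remove [kpbme] add [surb,iuo,lswb] -> 6 lines: kek vkzf surb iuo lswb jaxd
Hunk 4: at line 1 remove [surb,iuo] add [wuokr,wwrn,uag] -> 7 lines: kek vkzf wuokr wwrn uag lswb jaxd
Final line 1: kek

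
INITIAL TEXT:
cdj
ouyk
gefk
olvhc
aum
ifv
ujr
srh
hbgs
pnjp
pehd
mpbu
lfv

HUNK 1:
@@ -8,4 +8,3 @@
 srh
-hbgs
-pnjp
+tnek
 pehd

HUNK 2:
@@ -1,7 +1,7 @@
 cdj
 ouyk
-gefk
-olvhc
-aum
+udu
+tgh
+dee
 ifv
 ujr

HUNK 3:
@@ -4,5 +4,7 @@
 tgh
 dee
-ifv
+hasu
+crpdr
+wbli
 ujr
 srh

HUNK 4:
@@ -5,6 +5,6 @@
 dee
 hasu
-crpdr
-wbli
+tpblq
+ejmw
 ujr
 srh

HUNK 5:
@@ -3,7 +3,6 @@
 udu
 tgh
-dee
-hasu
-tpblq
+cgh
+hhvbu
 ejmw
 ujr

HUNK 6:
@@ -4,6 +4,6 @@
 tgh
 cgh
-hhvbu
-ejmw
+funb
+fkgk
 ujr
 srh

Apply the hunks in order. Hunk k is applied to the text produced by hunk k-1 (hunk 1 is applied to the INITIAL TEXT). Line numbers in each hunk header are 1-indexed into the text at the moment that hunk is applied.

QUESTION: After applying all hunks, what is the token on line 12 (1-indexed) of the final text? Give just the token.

Answer: mpbu

Derivation:
Hunk 1: at line 8 remove [hbgs,pnjp] add [tnek] -> 12 lines: cdj ouyk gefk olvhc aum ifv ujr srh tnek pehd mpbu lfv
Hunk 2: at line 1 remove [gefk,olvhc,aum] add [udu,tgh,dee] -> 12 lines: cdj ouyk udu tgh dee ifv ujr srh tnek pehd mpbu lfv
Hunk 3: at line 4 remove [ifv] add [hasu,crpdr,wbli] -> 14 lines: cdj ouyk udu tgh dee hasu crpdr wbli ujr srh tnek pehd mpbu lfv
Hunk 4: at line 5 remove [crpdr,wbli] add [tpblq,ejmw] -> 14 lines: cdj ouyk udu tgh dee hasu tpblq ejmw ujr srh tnek pehd mpbu lfv
Hunk 5: at line 3 remove [dee,hasu,tpblq] add [cgh,hhvbu] -> 13 lines: cdj ouyk udu tgh cgh hhvbu ejmw ujr srh tnek pehd mpbu lfv
Hunk 6: at line 4 remove [hhvbu,ejmw] add [funb,fkgk] -> 13 lines: cdj ouyk udu tgh cgh funb fkgk ujr srh tnek pehd mpbu lfv
Final line 12: mpbu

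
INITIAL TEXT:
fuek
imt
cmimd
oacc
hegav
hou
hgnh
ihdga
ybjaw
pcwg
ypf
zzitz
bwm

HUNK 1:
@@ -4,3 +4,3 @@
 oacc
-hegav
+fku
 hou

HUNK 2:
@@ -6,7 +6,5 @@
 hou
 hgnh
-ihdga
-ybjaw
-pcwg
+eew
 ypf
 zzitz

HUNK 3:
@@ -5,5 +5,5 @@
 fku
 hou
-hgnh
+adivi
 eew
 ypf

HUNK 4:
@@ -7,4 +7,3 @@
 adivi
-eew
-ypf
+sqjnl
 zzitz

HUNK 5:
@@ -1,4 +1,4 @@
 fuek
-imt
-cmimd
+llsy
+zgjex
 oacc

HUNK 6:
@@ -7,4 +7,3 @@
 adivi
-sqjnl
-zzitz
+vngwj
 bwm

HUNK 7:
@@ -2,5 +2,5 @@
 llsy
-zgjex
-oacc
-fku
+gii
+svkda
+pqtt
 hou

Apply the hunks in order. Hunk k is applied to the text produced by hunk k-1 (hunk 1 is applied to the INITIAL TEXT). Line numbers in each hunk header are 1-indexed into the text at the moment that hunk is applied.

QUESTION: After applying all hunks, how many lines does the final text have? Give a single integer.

Answer: 9

Derivation:
Hunk 1: at line 4 remove [hegav] add [fku] -> 13 lines: fuek imt cmimd oacc fku hou hgnh ihdga ybjaw pcwg ypf zzitz bwm
Hunk 2: at line 6 remove [ihdga,ybjaw,pcwg] add [eew] -> 11 lines: fuek imt cmimd oacc fku hou hgnh eew ypf zzitz bwm
Hunk 3: at line 5 remove [hgnh] add [adivi] -> 11 lines: fuek imt cmimd oacc fku hou adivi eew ypf zzitz bwm
Hunk 4: at line 7 remove [eew,ypf] add [sqjnl] -> 10 lines: fuek imt cmimd oacc fku hou adivi sqjnl zzitz bwm
Hunk 5: at line 1 remove [imt,cmimd] add [llsy,zgjex] -> 10 lines: fuek llsy zgjex oacc fku hou adivi sqjnl zzitz bwm
Hunk 6: at line 7 remove [sqjnl,zzitz] add [vngwj] -> 9 lines: fuek llsy zgjex oacc fku hou adivi vngwj bwm
Hunk 7: at line 2 remove [zgjex,oacc,fku] add [gii,svkda,pqtt] -> 9 lines: fuek llsy gii svkda pqtt hou adivi vngwj bwm
Final line count: 9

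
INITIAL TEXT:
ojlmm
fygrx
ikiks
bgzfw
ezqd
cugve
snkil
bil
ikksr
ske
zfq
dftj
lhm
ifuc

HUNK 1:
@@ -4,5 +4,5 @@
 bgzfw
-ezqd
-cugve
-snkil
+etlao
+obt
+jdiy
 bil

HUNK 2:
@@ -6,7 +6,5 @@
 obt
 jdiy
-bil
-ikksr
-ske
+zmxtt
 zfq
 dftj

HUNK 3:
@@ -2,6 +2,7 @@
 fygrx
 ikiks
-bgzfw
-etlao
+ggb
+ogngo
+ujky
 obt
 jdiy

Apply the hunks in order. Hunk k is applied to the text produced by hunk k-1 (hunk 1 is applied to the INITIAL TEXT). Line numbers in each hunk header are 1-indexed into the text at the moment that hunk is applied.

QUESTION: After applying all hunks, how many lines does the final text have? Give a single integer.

Answer: 13

Derivation:
Hunk 1: at line 4 remove [ezqd,cugve,snkil] add [etlao,obt,jdiy] -> 14 lines: ojlmm fygrx ikiks bgzfw etlao obt jdiy bil ikksr ske zfq dftj lhm ifuc
Hunk 2: at line 6 remove [bil,ikksr,ske] add [zmxtt] -> 12 lines: ojlmm fygrx ikiks bgzfw etlao obt jdiy zmxtt zfq dftj lhm ifuc
Hunk 3: at line 2 remove [bgzfw,etlao] add [ggb,ogngo,ujky] -> 13 lines: ojlmm fygrx ikiks ggb ogngo ujky obt jdiy zmxtt zfq dftj lhm ifuc
Final line count: 13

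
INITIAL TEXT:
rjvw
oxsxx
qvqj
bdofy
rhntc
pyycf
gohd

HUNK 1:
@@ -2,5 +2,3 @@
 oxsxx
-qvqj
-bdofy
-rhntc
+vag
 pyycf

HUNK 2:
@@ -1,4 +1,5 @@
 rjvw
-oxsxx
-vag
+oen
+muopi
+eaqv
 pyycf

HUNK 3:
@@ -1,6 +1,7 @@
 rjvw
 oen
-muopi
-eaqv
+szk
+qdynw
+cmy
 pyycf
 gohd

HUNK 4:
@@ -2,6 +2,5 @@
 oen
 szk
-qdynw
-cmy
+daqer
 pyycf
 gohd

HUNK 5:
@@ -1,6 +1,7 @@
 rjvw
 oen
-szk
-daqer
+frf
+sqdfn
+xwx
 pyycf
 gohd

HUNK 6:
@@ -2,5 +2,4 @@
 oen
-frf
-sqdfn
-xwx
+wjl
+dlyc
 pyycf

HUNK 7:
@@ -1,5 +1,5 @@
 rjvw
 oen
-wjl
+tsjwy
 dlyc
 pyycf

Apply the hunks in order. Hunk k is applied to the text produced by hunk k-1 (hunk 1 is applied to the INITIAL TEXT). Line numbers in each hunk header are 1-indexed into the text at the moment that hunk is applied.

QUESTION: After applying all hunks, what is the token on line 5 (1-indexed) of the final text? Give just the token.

Answer: pyycf

Derivation:
Hunk 1: at line 2 remove [qvqj,bdofy,rhntc] add [vag] -> 5 lines: rjvw oxsxx vag pyycf gohd
Hunk 2: at line 1 remove [oxsxx,vag] add [oen,muopi,eaqv] -> 6 lines: rjvw oen muopi eaqv pyycf gohd
Hunk 3: at line 1 remove [muopi,eaqv] add [szk,qdynw,cmy] -> 7 lines: rjvw oen szk qdynw cmy pyycf gohd
Hunk 4: at line 2 remove [qdynw,cmy] add [daqer] -> 6 lines: rjvw oen szk daqer pyycf gohd
Hunk 5: at line 1 remove [szk,daqer] add [frf,sqdfn,xwx] -> 7 lines: rjvw oen frf sqdfn xwx pyycf gohd
Hunk 6: at line 2 remove [frf,sqdfn,xwx] add [wjl,dlyc] -> 6 lines: rjvw oen wjl dlyc pyycf gohd
Hunk 7: at line 1 remove [wjl] add [tsjwy] -> 6 lines: rjvw oen tsjwy dlyc pyycf gohd
Final line 5: pyycf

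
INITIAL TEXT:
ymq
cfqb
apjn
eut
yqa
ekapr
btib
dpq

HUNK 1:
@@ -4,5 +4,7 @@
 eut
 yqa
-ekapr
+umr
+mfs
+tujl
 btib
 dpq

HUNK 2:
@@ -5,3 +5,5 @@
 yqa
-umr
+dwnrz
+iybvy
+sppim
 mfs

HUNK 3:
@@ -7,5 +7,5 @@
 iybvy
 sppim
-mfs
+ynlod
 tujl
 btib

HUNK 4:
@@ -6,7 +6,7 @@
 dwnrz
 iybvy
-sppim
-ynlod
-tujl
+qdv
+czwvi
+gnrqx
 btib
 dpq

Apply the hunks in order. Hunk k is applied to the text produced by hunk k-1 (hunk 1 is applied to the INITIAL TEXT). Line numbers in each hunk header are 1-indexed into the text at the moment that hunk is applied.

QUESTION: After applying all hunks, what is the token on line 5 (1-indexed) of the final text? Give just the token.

Answer: yqa

Derivation:
Hunk 1: at line 4 remove [ekapr] add [umr,mfs,tujl] -> 10 lines: ymq cfqb apjn eut yqa umr mfs tujl btib dpq
Hunk 2: at line 5 remove [umr] add [dwnrz,iybvy,sppim] -> 12 lines: ymq cfqb apjn eut yqa dwnrz iybvy sppim mfs tujl btib dpq
Hunk 3: at line 7 remove [mfs] add [ynlod] -> 12 lines: ymq cfqb apjn eut yqa dwnrz iybvy sppim ynlod tujl btib dpq
Hunk 4: at line 6 remove [sppim,ynlod,tujl] add [qdv,czwvi,gnrqx] -> 12 lines: ymq cfqb apjn eut yqa dwnrz iybvy qdv czwvi gnrqx btib dpq
Final line 5: yqa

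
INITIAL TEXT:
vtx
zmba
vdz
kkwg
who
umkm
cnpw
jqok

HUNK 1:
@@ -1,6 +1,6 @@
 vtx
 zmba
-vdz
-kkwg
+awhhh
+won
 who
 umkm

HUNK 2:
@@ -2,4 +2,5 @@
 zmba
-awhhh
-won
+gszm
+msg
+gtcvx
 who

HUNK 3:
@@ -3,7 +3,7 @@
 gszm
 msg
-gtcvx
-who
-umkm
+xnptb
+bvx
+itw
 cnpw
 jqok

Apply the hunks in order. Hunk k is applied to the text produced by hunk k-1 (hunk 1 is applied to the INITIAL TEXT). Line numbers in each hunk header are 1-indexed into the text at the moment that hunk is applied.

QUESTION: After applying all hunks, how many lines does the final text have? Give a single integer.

Hunk 1: at line 1 remove [vdz,kkwg] add [awhhh,won] -> 8 lines: vtx zmba awhhh won who umkm cnpw jqok
Hunk 2: at line 2 remove [awhhh,won] add [gszm,msg,gtcvx] -> 9 lines: vtx zmba gszm msg gtcvx who umkm cnpw jqok
Hunk 3: at line 3 remove [gtcvx,who,umkm] add [xnptb,bvx,itw] -> 9 lines: vtx zmba gszm msg xnptb bvx itw cnpw jqok
Final line count: 9

Answer: 9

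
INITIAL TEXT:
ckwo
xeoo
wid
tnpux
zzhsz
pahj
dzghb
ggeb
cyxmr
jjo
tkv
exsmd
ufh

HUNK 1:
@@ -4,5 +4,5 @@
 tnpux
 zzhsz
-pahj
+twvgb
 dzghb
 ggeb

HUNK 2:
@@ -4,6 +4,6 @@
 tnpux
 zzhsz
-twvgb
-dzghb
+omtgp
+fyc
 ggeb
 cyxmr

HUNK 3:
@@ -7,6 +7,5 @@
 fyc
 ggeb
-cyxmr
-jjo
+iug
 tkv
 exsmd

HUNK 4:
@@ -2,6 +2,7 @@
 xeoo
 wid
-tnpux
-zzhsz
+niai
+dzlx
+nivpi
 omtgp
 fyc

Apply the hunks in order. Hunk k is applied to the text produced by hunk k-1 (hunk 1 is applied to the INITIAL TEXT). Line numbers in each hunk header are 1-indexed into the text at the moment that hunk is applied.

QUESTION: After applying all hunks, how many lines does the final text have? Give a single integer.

Hunk 1: at line 4 remove [pahj] add [twvgb] -> 13 lines: ckwo xeoo wid tnpux zzhsz twvgb dzghb ggeb cyxmr jjo tkv exsmd ufh
Hunk 2: at line 4 remove [twvgb,dzghb] add [omtgp,fyc] -> 13 lines: ckwo xeoo wid tnpux zzhsz omtgp fyc ggeb cyxmr jjo tkv exsmd ufh
Hunk 3: at line 7 remove [cyxmr,jjo] add [iug] -> 12 lines: ckwo xeoo wid tnpux zzhsz omtgp fyc ggeb iug tkv exsmd ufh
Hunk 4: at line 2 remove [tnpux,zzhsz] add [niai,dzlx,nivpi] -> 13 lines: ckwo xeoo wid niai dzlx nivpi omtgp fyc ggeb iug tkv exsmd ufh
Final line count: 13

Answer: 13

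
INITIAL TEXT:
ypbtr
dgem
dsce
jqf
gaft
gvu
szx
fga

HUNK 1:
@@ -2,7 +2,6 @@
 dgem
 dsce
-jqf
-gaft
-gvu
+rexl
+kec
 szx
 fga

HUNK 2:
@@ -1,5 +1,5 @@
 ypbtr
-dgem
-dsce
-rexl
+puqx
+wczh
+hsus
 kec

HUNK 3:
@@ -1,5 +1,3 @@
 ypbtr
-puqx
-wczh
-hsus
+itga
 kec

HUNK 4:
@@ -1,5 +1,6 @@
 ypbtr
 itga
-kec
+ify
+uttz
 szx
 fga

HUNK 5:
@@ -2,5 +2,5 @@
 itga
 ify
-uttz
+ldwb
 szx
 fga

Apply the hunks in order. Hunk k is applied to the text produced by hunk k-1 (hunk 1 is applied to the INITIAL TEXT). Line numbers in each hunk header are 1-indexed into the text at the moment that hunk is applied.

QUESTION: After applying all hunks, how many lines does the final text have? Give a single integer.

Hunk 1: at line 2 remove [jqf,gaft,gvu] add [rexl,kec] -> 7 lines: ypbtr dgem dsce rexl kec szx fga
Hunk 2: at line 1 remove [dgem,dsce,rexl] add [puqx,wczh,hsus] -> 7 lines: ypbtr puqx wczh hsus kec szx fga
Hunk 3: at line 1 remove [puqx,wczh,hsus] add [itga] -> 5 lines: ypbtr itga kec szx fga
Hunk 4: at line 1 remove [kec] add [ify,uttz] -> 6 lines: ypbtr itga ify uttz szx fga
Hunk 5: at line 2 remove [uttz] add [ldwb] -> 6 lines: ypbtr itga ify ldwb szx fga
Final line count: 6

Answer: 6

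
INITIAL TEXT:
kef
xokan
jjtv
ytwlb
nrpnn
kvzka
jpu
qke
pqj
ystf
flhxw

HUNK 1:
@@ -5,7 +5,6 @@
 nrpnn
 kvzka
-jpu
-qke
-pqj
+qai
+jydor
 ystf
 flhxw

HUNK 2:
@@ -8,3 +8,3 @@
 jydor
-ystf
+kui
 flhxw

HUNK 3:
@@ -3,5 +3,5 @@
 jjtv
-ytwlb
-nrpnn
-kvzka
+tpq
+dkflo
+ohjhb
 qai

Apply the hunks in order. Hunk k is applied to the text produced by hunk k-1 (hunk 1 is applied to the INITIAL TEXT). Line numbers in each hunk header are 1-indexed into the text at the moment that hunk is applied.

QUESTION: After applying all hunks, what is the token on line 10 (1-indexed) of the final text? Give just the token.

Hunk 1: at line 5 remove [jpu,qke,pqj] add [qai,jydor] -> 10 lines: kef xokan jjtv ytwlb nrpnn kvzka qai jydor ystf flhxw
Hunk 2: at line 8 remove [ystf] add [kui] -> 10 lines: kef xokan jjtv ytwlb nrpnn kvzka qai jydor kui flhxw
Hunk 3: at line 3 remove [ytwlb,nrpnn,kvzka] add [tpq,dkflo,ohjhb] -> 10 lines: kef xokan jjtv tpq dkflo ohjhb qai jydor kui flhxw
Final line 10: flhxw

Answer: flhxw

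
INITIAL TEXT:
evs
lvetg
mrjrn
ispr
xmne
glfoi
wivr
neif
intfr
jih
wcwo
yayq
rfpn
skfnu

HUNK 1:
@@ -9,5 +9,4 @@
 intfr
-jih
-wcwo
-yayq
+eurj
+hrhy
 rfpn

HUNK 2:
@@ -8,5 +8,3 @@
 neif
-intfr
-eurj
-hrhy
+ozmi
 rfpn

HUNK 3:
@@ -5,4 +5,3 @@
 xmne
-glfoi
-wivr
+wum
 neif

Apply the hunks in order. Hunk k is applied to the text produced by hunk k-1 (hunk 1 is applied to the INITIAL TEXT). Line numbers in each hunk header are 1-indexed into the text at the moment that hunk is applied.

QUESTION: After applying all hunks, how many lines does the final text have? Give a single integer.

Answer: 10

Derivation:
Hunk 1: at line 9 remove [jih,wcwo,yayq] add [eurj,hrhy] -> 13 lines: evs lvetg mrjrn ispr xmne glfoi wivr neif intfr eurj hrhy rfpn skfnu
Hunk 2: at line 8 remove [intfr,eurj,hrhy] add [ozmi] -> 11 lines: evs lvetg mrjrn ispr xmne glfoi wivr neif ozmi rfpn skfnu
Hunk 3: at line 5 remove [glfoi,wivr] add [wum] -> 10 lines: evs lvetg mrjrn ispr xmne wum neif ozmi rfpn skfnu
Final line count: 10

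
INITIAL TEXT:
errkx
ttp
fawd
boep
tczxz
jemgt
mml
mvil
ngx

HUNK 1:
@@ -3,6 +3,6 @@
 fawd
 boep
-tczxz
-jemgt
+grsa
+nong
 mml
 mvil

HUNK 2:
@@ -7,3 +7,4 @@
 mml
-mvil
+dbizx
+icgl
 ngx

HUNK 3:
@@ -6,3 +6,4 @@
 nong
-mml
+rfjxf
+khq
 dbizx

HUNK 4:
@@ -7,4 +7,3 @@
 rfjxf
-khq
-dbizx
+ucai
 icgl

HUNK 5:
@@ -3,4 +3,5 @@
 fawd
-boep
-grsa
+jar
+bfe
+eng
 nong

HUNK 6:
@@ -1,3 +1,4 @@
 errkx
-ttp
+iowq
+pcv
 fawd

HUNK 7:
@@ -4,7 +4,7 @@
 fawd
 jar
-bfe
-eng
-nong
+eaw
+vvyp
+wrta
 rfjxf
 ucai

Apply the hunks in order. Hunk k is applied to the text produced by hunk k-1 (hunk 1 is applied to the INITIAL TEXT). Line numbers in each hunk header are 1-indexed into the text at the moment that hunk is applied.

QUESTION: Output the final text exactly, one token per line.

Answer: errkx
iowq
pcv
fawd
jar
eaw
vvyp
wrta
rfjxf
ucai
icgl
ngx

Derivation:
Hunk 1: at line 3 remove [tczxz,jemgt] add [grsa,nong] -> 9 lines: errkx ttp fawd boep grsa nong mml mvil ngx
Hunk 2: at line 7 remove [mvil] add [dbizx,icgl] -> 10 lines: errkx ttp fawd boep grsa nong mml dbizx icgl ngx
Hunk 3: at line 6 remove [mml] add [rfjxf,khq] -> 11 lines: errkx ttp fawd boep grsa nong rfjxf khq dbizx icgl ngx
Hunk 4: at line 7 remove [khq,dbizx] add [ucai] -> 10 lines: errkx ttp fawd boep grsa nong rfjxf ucai icgl ngx
Hunk 5: at line 3 remove [boep,grsa] add [jar,bfe,eng] -> 11 lines: errkx ttp fawd jar bfe eng nong rfjxf ucai icgl ngx
Hunk 6: at line 1 remove [ttp] add [iowq,pcv] -> 12 lines: errkx iowq pcv fawd jar bfe eng nong rfjxf ucai icgl ngx
Hunk 7: at line 4 remove [bfe,eng,nong] add [eaw,vvyp,wrta] -> 12 lines: errkx iowq pcv fawd jar eaw vvyp wrta rfjxf ucai icgl ngx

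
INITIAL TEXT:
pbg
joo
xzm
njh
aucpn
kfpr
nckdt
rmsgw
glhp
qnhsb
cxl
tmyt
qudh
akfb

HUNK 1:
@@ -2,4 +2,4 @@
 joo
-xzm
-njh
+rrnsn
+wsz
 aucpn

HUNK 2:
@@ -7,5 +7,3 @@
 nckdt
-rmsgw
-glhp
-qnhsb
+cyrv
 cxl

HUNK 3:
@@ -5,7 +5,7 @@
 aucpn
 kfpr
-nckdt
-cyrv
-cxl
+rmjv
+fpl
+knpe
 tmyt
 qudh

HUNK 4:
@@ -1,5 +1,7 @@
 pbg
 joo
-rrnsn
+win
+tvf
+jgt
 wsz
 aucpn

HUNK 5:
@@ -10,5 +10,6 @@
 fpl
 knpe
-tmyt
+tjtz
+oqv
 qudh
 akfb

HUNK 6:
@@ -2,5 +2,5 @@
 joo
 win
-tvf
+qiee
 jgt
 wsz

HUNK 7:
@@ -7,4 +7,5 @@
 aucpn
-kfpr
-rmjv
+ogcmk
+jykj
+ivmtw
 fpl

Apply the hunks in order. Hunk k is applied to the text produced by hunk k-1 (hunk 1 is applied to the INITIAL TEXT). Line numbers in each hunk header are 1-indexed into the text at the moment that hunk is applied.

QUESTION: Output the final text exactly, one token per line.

Hunk 1: at line 2 remove [xzm,njh] add [rrnsn,wsz] -> 14 lines: pbg joo rrnsn wsz aucpn kfpr nckdt rmsgw glhp qnhsb cxl tmyt qudh akfb
Hunk 2: at line 7 remove [rmsgw,glhp,qnhsb] add [cyrv] -> 12 lines: pbg joo rrnsn wsz aucpn kfpr nckdt cyrv cxl tmyt qudh akfb
Hunk 3: at line 5 remove [nckdt,cyrv,cxl] add [rmjv,fpl,knpe] -> 12 lines: pbg joo rrnsn wsz aucpn kfpr rmjv fpl knpe tmyt qudh akfb
Hunk 4: at line 1 remove [rrnsn] add [win,tvf,jgt] -> 14 lines: pbg joo win tvf jgt wsz aucpn kfpr rmjv fpl knpe tmyt qudh akfb
Hunk 5: at line 10 remove [tmyt] add [tjtz,oqv] -> 15 lines: pbg joo win tvf jgt wsz aucpn kfpr rmjv fpl knpe tjtz oqv qudh akfb
Hunk 6: at line 2 remove [tvf] add [qiee] -> 15 lines: pbg joo win qiee jgt wsz aucpn kfpr rmjv fpl knpe tjtz oqv qudh akfb
Hunk 7: at line 7 remove [kfpr,rmjv] add [ogcmk,jykj,ivmtw] -> 16 lines: pbg joo win qiee jgt wsz aucpn ogcmk jykj ivmtw fpl knpe tjtz oqv qudh akfb

Answer: pbg
joo
win
qiee
jgt
wsz
aucpn
ogcmk
jykj
ivmtw
fpl
knpe
tjtz
oqv
qudh
akfb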